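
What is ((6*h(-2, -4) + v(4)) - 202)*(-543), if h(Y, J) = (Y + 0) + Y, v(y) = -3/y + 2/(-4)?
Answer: 493587/4 ≈ 1.2340e+5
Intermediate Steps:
v(y) = -½ - 3/y (v(y) = -3/y + 2*(-¼) = -3/y - ½ = -½ - 3/y)
h(Y, J) = 2*Y (h(Y, J) = Y + Y = 2*Y)
((6*h(-2, -4) + v(4)) - 202)*(-543) = ((6*(2*(-2)) + (½)*(-6 - 1*4)/4) - 202)*(-543) = ((6*(-4) + (½)*(¼)*(-6 - 4)) - 202)*(-543) = ((-24 + (½)*(¼)*(-10)) - 202)*(-543) = ((-24 - 5/4) - 202)*(-543) = (-101/4 - 202)*(-543) = -909/4*(-543) = 493587/4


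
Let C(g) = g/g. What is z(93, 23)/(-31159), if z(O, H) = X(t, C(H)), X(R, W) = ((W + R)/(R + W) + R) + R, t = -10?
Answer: 19/31159 ≈ 0.00060978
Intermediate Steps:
C(g) = 1
X(R, W) = 1 + 2*R (X(R, W) = ((R + W)/(R + W) + R) + R = (1 + R) + R = 1 + 2*R)
z(O, H) = -19 (z(O, H) = 1 + 2*(-10) = 1 - 20 = -19)
z(93, 23)/(-31159) = -19/(-31159) = -19*(-1/31159) = 19/31159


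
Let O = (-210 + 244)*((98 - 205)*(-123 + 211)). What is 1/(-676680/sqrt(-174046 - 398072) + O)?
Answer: -1907918177/610813326605638 - 28195*I*sqrt(572118)/2443253306422552 ≈ -3.1236e-6 - 8.7286e-9*I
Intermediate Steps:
O = -320144 (O = 34*(-107*88) = 34*(-9416) = -320144)
1/(-676680/sqrt(-174046 - 398072) + O) = 1/(-676680/sqrt(-174046 - 398072) - 320144) = 1/(-676680*(-I*sqrt(572118)/572118) - 320144) = 1/(-(-112780)*I*sqrt(572118)/95353 - 320144) = 1/(112780*I*sqrt(572118)/95353 - 320144) = 1/(-320144 + 112780*I*sqrt(572118)/95353)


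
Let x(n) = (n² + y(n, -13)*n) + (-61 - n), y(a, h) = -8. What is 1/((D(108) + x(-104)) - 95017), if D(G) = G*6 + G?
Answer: -1/82570 ≈ -1.2111e-5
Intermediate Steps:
D(G) = 7*G (D(G) = 6*G + G = 7*G)
x(n) = -61 + n² - 9*n (x(n) = (n² - 8*n) + (-61 - n) = -61 + n² - 9*n)
1/((D(108) + x(-104)) - 95017) = 1/((7*108 + (-61 + (-104)² - 9*(-104))) - 95017) = 1/((756 + (-61 + 10816 + 936)) - 95017) = 1/((756 + 11691) - 95017) = 1/(12447 - 95017) = 1/(-82570) = -1/82570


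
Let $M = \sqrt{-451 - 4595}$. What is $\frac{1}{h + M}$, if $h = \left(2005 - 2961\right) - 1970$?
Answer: $- \frac{1463}{4283261} - \frac{29 i \sqrt{6}}{8566522} \approx -0.00034156 - 8.2922 \cdot 10^{-6} i$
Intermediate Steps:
$h = -2926$ ($h = -956 - 1970 = -2926$)
$M = 29 i \sqrt{6}$ ($M = \sqrt{-5046} = 29 i \sqrt{6} \approx 71.035 i$)
$\frac{1}{h + M} = \frac{1}{-2926 + 29 i \sqrt{6}}$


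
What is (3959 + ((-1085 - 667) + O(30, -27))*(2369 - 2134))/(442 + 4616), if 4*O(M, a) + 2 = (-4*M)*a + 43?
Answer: -860009/20232 ≈ -42.507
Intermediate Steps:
O(M, a) = 41/4 - M*a (O(M, a) = -½ + ((-4*M)*a + 43)/4 = -½ + (-4*M*a + 43)/4 = -½ + (43 - 4*M*a)/4 = -½ + (43/4 - M*a) = 41/4 - M*a)
(3959 + ((-1085 - 667) + O(30, -27))*(2369 - 2134))/(442 + 4616) = (3959 + ((-1085 - 667) + (41/4 - 1*30*(-27)))*(2369 - 2134))/(442 + 4616) = (3959 + (-1752 + (41/4 + 810))*235)/5058 = (3959 + (-1752 + 3281/4)*235)*(1/5058) = (3959 - 3727/4*235)*(1/5058) = (3959 - 875845/4)*(1/5058) = -860009/4*1/5058 = -860009/20232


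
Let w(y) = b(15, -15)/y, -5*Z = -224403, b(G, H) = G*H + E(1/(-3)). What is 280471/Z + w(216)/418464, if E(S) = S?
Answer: 241901387981/38708756928 ≈ 6.2493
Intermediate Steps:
b(G, H) = -⅓ + G*H (b(G, H) = G*H + 1/(-3) = G*H - ⅓ = -⅓ + G*H)
Z = 224403/5 (Z = -⅕*(-224403) = 224403/5 ≈ 44881.)
w(y) = -676/(3*y) (w(y) = (-⅓ + 15*(-15))/y = (-⅓ - 225)/y = -676/(3*y))
280471/Z + w(216)/418464 = 280471/(224403/5) - 676/3/216/418464 = 280471*(5/224403) - 676/3*1/216*(1/418464) = 10705/1713 - 169/162*1/418464 = 10705/1713 - 169/67791168 = 241901387981/38708756928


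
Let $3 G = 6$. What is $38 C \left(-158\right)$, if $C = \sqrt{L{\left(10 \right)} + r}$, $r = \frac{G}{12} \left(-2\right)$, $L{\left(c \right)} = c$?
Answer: $- \frac{6004 \sqrt{87}}{3} \approx -18667.0$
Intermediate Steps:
$G = 2$ ($G = \frac{1}{3} \cdot 6 = 2$)
$r = - \frac{1}{3}$ ($r = \frac{2}{12} \left(-2\right) = 2 \cdot \frac{1}{12} \left(-2\right) = \frac{1}{6} \left(-2\right) = - \frac{1}{3} \approx -0.33333$)
$C = \frac{\sqrt{87}}{3}$ ($C = \sqrt{10 - \frac{1}{3}} = \sqrt{\frac{29}{3}} = \frac{\sqrt{87}}{3} \approx 3.1091$)
$38 C \left(-158\right) = 38 \frac{\sqrt{87}}{3} \left(-158\right) = \frac{38 \sqrt{87}}{3} \left(-158\right) = - \frac{6004 \sqrt{87}}{3}$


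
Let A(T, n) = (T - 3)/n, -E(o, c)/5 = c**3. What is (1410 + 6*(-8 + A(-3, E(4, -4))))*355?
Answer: 7735521/16 ≈ 4.8347e+5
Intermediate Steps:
E(o, c) = -5*c**3
A(T, n) = (-3 + T)/n
(1410 + 6*(-8 + A(-3, E(4, -4))))*355 = (1410 + 6*(-8 + (-3 - 3)/((-5*(-4)**3))))*355 = (1410 + 6*(-8 - 6/(-5*(-64))))*355 = (1410 + 6*(-8 - 6/320))*355 = (1410 + 6*(-8 + (1/320)*(-6)))*355 = (1410 + 6*(-8 - 3/160))*355 = (1410 + 6*(-1283/160))*355 = (1410 - 3849/80)*355 = (108951/80)*355 = 7735521/16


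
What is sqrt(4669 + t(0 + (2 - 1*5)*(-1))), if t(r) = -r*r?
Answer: 2*sqrt(1165) ≈ 68.264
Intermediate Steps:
t(r) = -r**2
sqrt(4669 + t(0 + (2 - 1*5)*(-1))) = sqrt(4669 - (0 + (2 - 1*5)*(-1))**2) = sqrt(4669 - (0 + (2 - 5)*(-1))**2) = sqrt(4669 - (0 - 3*(-1))**2) = sqrt(4669 - (0 + 3)**2) = sqrt(4669 - 1*3**2) = sqrt(4669 - 1*9) = sqrt(4669 - 9) = sqrt(4660) = 2*sqrt(1165)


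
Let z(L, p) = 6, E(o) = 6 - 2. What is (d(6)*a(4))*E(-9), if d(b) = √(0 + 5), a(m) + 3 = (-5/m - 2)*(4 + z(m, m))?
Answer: -142*√5 ≈ -317.52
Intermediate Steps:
E(o) = 4
a(m) = -23 - 50/m (a(m) = -3 + (-5/m - 2)*(4 + 6) = -3 + (-2 - 5/m)*10 = -3 + (-20 - 50/m) = -23 - 50/m)
d(b) = √5
(d(6)*a(4))*E(-9) = (√5*(-23 - 50/4))*4 = (√5*(-23 - 50*¼))*4 = (√5*(-23 - 25/2))*4 = (√5*(-71/2))*4 = -71*√5/2*4 = -142*√5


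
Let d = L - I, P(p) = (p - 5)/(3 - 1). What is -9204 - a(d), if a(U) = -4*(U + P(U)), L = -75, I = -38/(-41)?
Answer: -396452/41 ≈ -9669.6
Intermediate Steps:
P(p) = -5/2 + p/2 (P(p) = (-5 + p)/2 = (-5 + p)*(½) = -5/2 + p/2)
I = 38/41 (I = -38*(-1/41) = 38/41 ≈ 0.92683)
d = -3113/41 (d = -75 - 1*38/41 = -75 - 38/41 = -3113/41 ≈ -75.927)
a(U) = 10 - 6*U (a(U) = -4*(U + (-5/2 + U/2)) = -4*(-5/2 + 3*U/2) = 10 - 6*U)
-9204 - a(d) = -9204 - (10 - 6*(-3113/41)) = -9204 - (10 + 18678/41) = -9204 - 1*19088/41 = -9204 - 19088/41 = -396452/41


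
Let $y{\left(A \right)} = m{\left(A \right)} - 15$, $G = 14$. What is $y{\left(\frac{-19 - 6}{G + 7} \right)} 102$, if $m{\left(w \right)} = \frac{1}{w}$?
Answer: $- \frac{40392}{25} \approx -1615.7$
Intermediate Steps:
$y{\left(A \right)} = -15 + \frac{1}{A}$ ($y{\left(A \right)} = \frac{1}{A} - 15 = -15 + \frac{1}{A}$)
$y{\left(\frac{-19 - 6}{G + 7} \right)} 102 = \left(-15 + \frac{1}{\left(-19 - 6\right) \frac{1}{14 + 7}}\right) 102 = \left(-15 + \frac{1}{\left(-25\right) \frac{1}{21}}\right) 102 = \left(-15 + \frac{1}{- \frac{25}{21}}\right) 102 = \left(-15 - \frac{21}{25}\right) 102 = \left(- \frac{396}{25}\right) 102 = - \frac{40392}{25}$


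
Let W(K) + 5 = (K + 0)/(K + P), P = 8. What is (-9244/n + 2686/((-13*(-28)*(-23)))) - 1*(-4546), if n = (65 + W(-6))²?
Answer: 61783968653/13600314 ≈ 4542.8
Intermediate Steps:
W(K) = -5 + K/(8 + K) (W(K) = -5 + (K + 0)/(K + 8) = -5 + K/(8 + K))
n = 3249 (n = (65 + 4*(-10 - 1*(-6))/(8 - 6))² = (65 + 4*(-10 + 6)/2)² = (65 + 4*(½)*(-4))² = (65 - 8)² = 57² = 3249)
(-9244/n + 2686/((-13*(-28)*(-23)))) - 1*(-4546) = (-9244/3249 + 2686/((-13*(-28)*(-23)))) - 1*(-4546) = (-9244*1/3249 + 2686/((364*(-23)))) + 4546 = (-9244/3249 + 2686/(-8372)) + 4546 = (-9244/3249 + 2686*(-1/8372)) + 4546 = (-9244/3249 - 1343/4186) + 4546 = -43058791/13600314 + 4546 = 61783968653/13600314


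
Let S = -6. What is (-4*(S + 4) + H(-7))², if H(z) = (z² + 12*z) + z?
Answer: 1156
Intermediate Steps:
H(z) = z² + 13*z
(-4*(S + 4) + H(-7))² = (-4*(-6 + 4) - 7*(13 - 7))² = (-4*(-2) - 7*6)² = (8 - 42)² = (-34)² = 1156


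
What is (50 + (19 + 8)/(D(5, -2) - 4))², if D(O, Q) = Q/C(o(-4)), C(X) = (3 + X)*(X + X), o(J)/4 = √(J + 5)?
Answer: 23951236/12769 ≈ 1875.7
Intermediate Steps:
o(J) = 4*√(5 + J) (o(J) = 4*√(J + 5) = 4*√(5 + J))
C(X) = 2*X*(3 + X) (C(X) = (3 + X)*(2*X) = 2*X*(3 + X))
D(O, Q) = Q/56 (D(O, Q) = Q/((2*(4*√(5 - 4))*(3 + 4*√(5 - 4)))) = Q/((2*(4*√1)*(3 + 4*√1))) = Q/((2*(4*1)*(3 + 4*1))) = Q/((2*4*(3 + 4))) = Q/((2*4*7)) = Q/56)
(50 + (19 + 8)/(D(5, -2) - 4))² = (50 + (19 + 8)/((1/56)*(-2) - 4))² = (50 + 27/(-1/28 - 4))² = (50 + 27/(-113/28))² = (50 + 27*(-28/113))² = (50 - 756/113)² = (4894/113)² = 23951236/12769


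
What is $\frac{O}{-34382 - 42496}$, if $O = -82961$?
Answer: $\frac{82961}{76878} \approx 1.0791$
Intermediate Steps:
$\frac{O}{-34382 - 42496} = - \frac{82961}{-34382 - 42496} = - \frac{82961}{-76878} = \left(-82961\right) \left(- \frac{1}{76878}\right) = \frac{82961}{76878}$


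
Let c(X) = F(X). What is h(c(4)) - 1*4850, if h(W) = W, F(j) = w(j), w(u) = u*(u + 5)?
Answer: -4814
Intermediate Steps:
w(u) = u*(5 + u)
F(j) = j*(5 + j)
c(X) = X*(5 + X)
h(c(4)) - 1*4850 = 4*(5 + 4) - 1*4850 = 4*9 - 4850 = 36 - 4850 = -4814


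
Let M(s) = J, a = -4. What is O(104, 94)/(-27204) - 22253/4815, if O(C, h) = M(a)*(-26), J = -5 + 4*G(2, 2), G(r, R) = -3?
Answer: -101249807/21831210 ≈ -4.6378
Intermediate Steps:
J = -17 (J = -5 + 4*(-3) = -5 - 12 = -17)
M(s) = -17
O(C, h) = 442 (O(C, h) = -17*(-26) = 442)
O(104, 94)/(-27204) - 22253/4815 = 442/(-27204) - 22253/4815 = 442*(-1/27204) - 22253*1/4815 = -221/13602 - 22253/4815 = -101249807/21831210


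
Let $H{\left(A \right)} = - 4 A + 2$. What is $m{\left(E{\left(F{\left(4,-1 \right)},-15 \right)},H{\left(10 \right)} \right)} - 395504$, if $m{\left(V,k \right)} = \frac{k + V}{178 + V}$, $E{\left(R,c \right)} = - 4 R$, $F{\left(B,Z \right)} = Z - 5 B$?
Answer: $- \frac{51811001}{131} \approx -3.955 \cdot 10^{5}$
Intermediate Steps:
$H{\left(A \right)} = 2 - 4 A$
$m{\left(V,k \right)} = \frac{V + k}{178 + V}$
$m{\left(E{\left(F{\left(4,-1 \right)},-15 \right)},H{\left(10 \right)} \right)} - 395504 = \frac{- 4 \left(-1 - 20\right) + \left(2 - 40\right)}{178 - 4 \left(-1 - 20\right)} - 395504 = \frac{\left(-4\right) \left(-21\right) - 38}{178 - -84} - 395504 = \frac{84 - 38}{178 + 84} - 395504 = \frac{1}{262} \cdot 46 - 395504 = \frac{23}{131} - 395504 = - \frac{51811001}{131}$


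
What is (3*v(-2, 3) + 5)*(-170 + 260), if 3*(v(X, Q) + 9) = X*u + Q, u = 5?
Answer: -2610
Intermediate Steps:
v(X, Q) = -9 + Q/3 + 5*X/3 (v(X, Q) = -9 + (X*5 + Q)/3 = -9 + (5*X + Q)/3 = -9 + (Q + 5*X)/3 = -9 + (Q/3 + 5*X/3) = -9 + Q/3 + 5*X/3)
(3*v(-2, 3) + 5)*(-170 + 260) = (3*(-9 + (⅓)*3 + (5/3)*(-2)) + 5)*(-170 + 260) = (3*(-9 + 1 - 10/3) + 5)*90 = (3*(-34/3) + 5)*90 = (-34 + 5)*90 = -29*90 = -2610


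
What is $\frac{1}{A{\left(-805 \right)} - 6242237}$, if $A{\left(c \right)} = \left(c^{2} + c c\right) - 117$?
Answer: $- \frac{1}{4946304} \approx -2.0217 \cdot 10^{-7}$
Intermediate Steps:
$A{\left(c \right)} = -117 + 2 c^{2}$ ($A{\left(c \right)} = \left(c^{2} + c^{2}\right) - 117 = 2 c^{2} - 117 = -117 + 2 c^{2}$)
$\frac{1}{A{\left(-805 \right)} - 6242237} = \frac{1}{\left(-117 + 2 \left(-805\right)^{2}\right) - 6242237} = \frac{1}{\left(-117 + 2 \cdot 648025\right) - 6242237} = \frac{1}{\left(-117 + 1296050\right) - 6242237} = \frac{1}{1295933 - 6242237} = \frac{1}{-4946304} = - \frac{1}{4946304}$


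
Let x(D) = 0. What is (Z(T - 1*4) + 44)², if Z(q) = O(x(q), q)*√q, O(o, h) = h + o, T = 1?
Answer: 1909 - 264*I*√3 ≈ 1909.0 - 457.26*I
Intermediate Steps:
Z(q) = q^(3/2) (Z(q) = (q + 0)*√q = q*√q = q^(3/2))
(Z(T - 1*4) + 44)² = ((1 - 1*4)^(3/2) + 44)² = ((1 - 4)^(3/2) + 44)² = ((-3)^(3/2) + 44)² = (-3*I*√3 + 44)² = (44 - 3*I*√3)²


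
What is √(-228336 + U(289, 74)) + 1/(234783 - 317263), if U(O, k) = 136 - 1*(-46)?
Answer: -1/82480 + I*√228154 ≈ -1.2124e-5 + 477.65*I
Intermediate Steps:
U(O, k) = 182 (U(O, k) = 136 + 46 = 182)
√(-228336 + U(289, 74)) + 1/(234783 - 317263) = √(-228336 + 182) + 1/(234783 - 317263) = √(-228154) + 1/(-82480) = I*√228154 - 1/82480 = -1/82480 + I*√228154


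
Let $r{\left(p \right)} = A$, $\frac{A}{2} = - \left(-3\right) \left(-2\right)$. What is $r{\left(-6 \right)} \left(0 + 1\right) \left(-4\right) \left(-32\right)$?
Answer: $-1536$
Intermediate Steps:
$A = -12$ ($A = 2 \left(- \left(-3\right) \left(-2\right)\right) = 2 \left(\left(-1\right) 6\right) = 2 \left(-6\right) = -12$)
$r{\left(p \right)} = -12$
$r{\left(-6 \right)} \left(0 + 1\right) \left(-4\right) \left(-32\right) = - 12 \left(0 + 1\right) \left(-4\right) \left(-32\right) = - 12 \cdot 1 \left(-4\right) \left(-32\right) = \left(-12\right) \left(-4\right) \left(-32\right) = 48 \left(-32\right) = -1536$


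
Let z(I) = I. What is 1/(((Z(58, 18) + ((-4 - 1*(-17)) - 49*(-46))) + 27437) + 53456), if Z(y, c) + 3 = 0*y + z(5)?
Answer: 1/83162 ≈ 1.2025e-5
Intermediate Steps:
Z(y, c) = 2 (Z(y, c) = -3 + (0*y + 5) = -3 + (0 + 5) = -3 + 5 = 2)
1/(((Z(58, 18) + ((-4 - 1*(-17)) - 49*(-46))) + 27437) + 53456) = 1/(((2 + ((-4 - 1*(-17)) - 49*(-46))) + 27437) + 53456) = 1/(((2 + ((-4 + 17) + 2254)) + 27437) + 53456) = 1/(((2 + (13 + 2254)) + 27437) + 53456) = 1/(((2 + 2267) + 27437) + 53456) = 1/((2269 + 27437) + 53456) = 1/(29706 + 53456) = 1/83162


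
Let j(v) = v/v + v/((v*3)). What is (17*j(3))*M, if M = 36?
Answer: 816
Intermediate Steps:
j(v) = 4/3 (j(v) = 1 + v/((3*v)) = 1 + v*(1/(3*v)) = 1 + ⅓ = 4/3)
(17*j(3))*M = (17*(4/3))*36 = (68/3)*36 = 816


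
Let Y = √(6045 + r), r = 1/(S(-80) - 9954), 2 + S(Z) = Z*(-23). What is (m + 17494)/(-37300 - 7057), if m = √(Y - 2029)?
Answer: -17494/44357 - I*√(33412281556 - 4058*√99545213351)/180000706 ≈ -0.39439 - 0.00099585*I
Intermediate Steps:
S(Z) = -2 - 23*Z (S(Z) = -2 + Z*(-23) = -2 - 23*Z)
r = -1/8116 (r = 1/((-2 - 23*(-80)) - 9954) = 1/((-2 + 1840) - 9954) = 1/(1838 - 9954) = 1/(-8116) = -1/8116 ≈ -0.00012321)
Y = √99545213351/4058 (Y = √(6045 - 1/8116) = √(49061219/8116) = √99545213351/4058 ≈ 77.750)
m = √(-2029 + √99545213351/4058) (m = √(√99545213351/4058 - 2029) = √(-2029 + √99545213351/4058) ≈ 44.173*I)
(m + 17494)/(-37300 - 7057) = (√(-33412281556 + 4058*√99545213351)/4058 + 17494)/(-37300 - 7057) = (17494 + √(-33412281556 + 4058*√99545213351)/4058)/(-44357) = (17494 + √(-33412281556 + 4058*√99545213351)/4058)*(-1/44357) = -17494/44357 - √(-33412281556 + 4058*√99545213351)/180000706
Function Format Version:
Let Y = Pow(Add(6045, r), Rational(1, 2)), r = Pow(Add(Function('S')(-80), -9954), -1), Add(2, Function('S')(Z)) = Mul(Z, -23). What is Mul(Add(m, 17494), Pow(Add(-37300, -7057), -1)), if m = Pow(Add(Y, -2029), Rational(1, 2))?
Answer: Add(Rational(-17494, 44357), Mul(Rational(-1, 180000706), I, Pow(Add(33412281556, Mul(-4058, Pow(99545213351, Rational(1, 2)))), Rational(1, 2)))) ≈ Add(-0.39439, Mul(-0.00099585, I))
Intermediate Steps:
Function('S')(Z) = Add(-2, Mul(-23, Z)) (Function('S')(Z) = Add(-2, Mul(Z, -23)) = Add(-2, Mul(-23, Z)))
r = Rational(-1, 8116) (r = Pow(Add(Add(-2, Mul(-23, -80)), -9954), -1) = Pow(Add(Add(-2, 1840), -9954), -1) = Pow(Add(1838, -9954), -1) = Pow(-8116, -1) = Rational(-1, 8116) ≈ -0.00012321)
Y = Mul(Rational(1, 4058), Pow(99545213351, Rational(1, 2))) (Y = Pow(Add(6045, Rational(-1, 8116)), Rational(1, 2)) = Pow(Rational(49061219, 8116), Rational(1, 2)) = Mul(Rational(1, 4058), Pow(99545213351, Rational(1, 2))) ≈ 77.750)
m = Pow(Add(-2029, Mul(Rational(1, 4058), Pow(99545213351, Rational(1, 2)))), Rational(1, 2)) (m = Pow(Add(Mul(Rational(1, 4058), Pow(99545213351, Rational(1, 2))), -2029), Rational(1, 2)) = Pow(Add(-2029, Mul(Rational(1, 4058), Pow(99545213351, Rational(1, 2)))), Rational(1, 2)) ≈ Mul(44.173, I))
Mul(Add(m, 17494), Pow(Add(-37300, -7057), -1)) = Mul(Add(Mul(Rational(1, 4058), Pow(Add(-33412281556, Mul(4058, Pow(99545213351, Rational(1, 2)))), Rational(1, 2))), 17494), Pow(Add(-37300, -7057), -1)) = Mul(Add(17494, Mul(Rational(1, 4058), Pow(Add(-33412281556, Mul(4058, Pow(99545213351, Rational(1, 2)))), Rational(1, 2)))), Pow(-44357, -1)) = Mul(Add(17494, Mul(Rational(1, 4058), Pow(Add(-33412281556, Mul(4058, Pow(99545213351, Rational(1, 2)))), Rational(1, 2)))), Rational(-1, 44357)) = Add(Rational(-17494, 44357), Mul(Rational(-1, 180000706), Pow(Add(-33412281556, Mul(4058, Pow(99545213351, Rational(1, 2)))), Rational(1, 2))))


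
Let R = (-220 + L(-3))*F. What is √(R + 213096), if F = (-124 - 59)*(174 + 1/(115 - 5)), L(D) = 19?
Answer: √80025435930/110 ≈ 2571.7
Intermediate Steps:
F = -3502803/110 (F = -183*(174 + 1/110) = -183*19141/110 = -3502803/110 ≈ -31844.)
R = 704063403/110 (R = (-220 + 19)*(-3502803/110) = -201*(-3502803/110) = 704063403/110 ≈ 6.4006e+6)
√(R + 213096) = √(704063403/110 + 213096) = √(727503963/110) = √80025435930/110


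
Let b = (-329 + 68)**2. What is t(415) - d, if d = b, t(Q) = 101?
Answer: -68020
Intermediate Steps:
b = 68121 (b = (-261)**2 = 68121)
d = 68121
t(415) - d = 101 - 1*68121 = 101 - 68121 = -68020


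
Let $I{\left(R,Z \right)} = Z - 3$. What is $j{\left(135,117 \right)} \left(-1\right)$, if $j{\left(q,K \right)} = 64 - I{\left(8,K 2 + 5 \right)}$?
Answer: $172$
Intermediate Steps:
$I{\left(R,Z \right)} = -3 + Z$
$j{\left(q,K \right)} = 62 - 2 K$ ($j{\left(q,K \right)} = 64 - \left(-3 + \left(K 2 + 5\right)\right) = 64 - \left(-3 + \left(2 K + 5\right)\right) = 64 - \left(-3 + \left(5 + 2 K\right)\right) = 64 - \left(2 + 2 K\right) = 62 - 2 K$)
$j{\left(135,117 \right)} \left(-1\right) = \left(62 - 234\right) \left(-1\right) = \left(-172\right) \left(-1\right) = 172$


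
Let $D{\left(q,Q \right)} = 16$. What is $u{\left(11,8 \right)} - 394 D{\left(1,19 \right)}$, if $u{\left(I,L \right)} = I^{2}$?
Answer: $-6183$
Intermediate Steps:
$u{\left(11,8 \right)} - 394 D{\left(1,19 \right)} = 11^{2} - 6304 = 121 - 6304 = -6183$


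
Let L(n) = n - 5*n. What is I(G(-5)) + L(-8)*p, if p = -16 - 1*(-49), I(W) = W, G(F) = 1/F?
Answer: 5279/5 ≈ 1055.8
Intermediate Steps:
L(n) = -4*n
G(F) = 1/F
p = 33 (p = -16 + 49 = 33)
I(G(-5)) + L(-8)*p = 1/(-5) - 4*(-8)*33 = -⅕ + 32*33 = -⅕ + 1056 = 5279/5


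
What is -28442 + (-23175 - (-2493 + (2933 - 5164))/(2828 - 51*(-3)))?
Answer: -153865553/2981 ≈ -51615.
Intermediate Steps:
-28442 + (-23175 - (-2493 + (2933 - 5164))/(2828 - 51*(-3))) = -28442 + (-23175 - (-2493 - 2231)/(2828 + 153)) = -28442 + (-23175 - (-4724)/2981) = -28442 + (-23175 - 1*(-4724/2981)) = -28442 + (-23175 + 4724/2981) = -28442 - 69079951/2981 = -153865553/2981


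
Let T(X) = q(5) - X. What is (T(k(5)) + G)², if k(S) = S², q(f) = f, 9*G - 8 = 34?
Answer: 2116/9 ≈ 235.11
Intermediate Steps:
G = 14/3 (G = 8/9 + (⅑)*34 = 8/9 + 34/9 = 14/3 ≈ 4.6667)
T(X) = 5 - X
(T(k(5)) + G)² = ((5 - 1*5²) + 14/3)² = ((5 - 1*25) + 14/3)² = ((5 - 25) + 14/3)² = (-20 + 14/3)² = (-46/3)² = 2116/9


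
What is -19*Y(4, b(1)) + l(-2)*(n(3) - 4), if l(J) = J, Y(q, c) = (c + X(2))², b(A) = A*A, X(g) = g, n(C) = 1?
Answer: -165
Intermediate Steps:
b(A) = A²
Y(q, c) = (2 + c)² (Y(q, c) = (c + 2)² = (2 + c)²)
-19*Y(4, b(1)) + l(-2)*(n(3) - 4) = -19*(2 + 1²)² - 2*(1 - 4) = -19*(2 + 1)² - 2*(-3) = -19*3² + 6 = -19*9 + 6 = -171 + 6 = -165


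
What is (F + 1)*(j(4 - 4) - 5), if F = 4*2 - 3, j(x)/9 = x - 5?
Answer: -300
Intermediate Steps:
j(x) = -45 + 9*x (j(x) = 9*(x - 5) = 9*(-5 + x) = -45 + 9*x)
F = 5 (F = 8 - 3 = 5)
(F + 1)*(j(4 - 4) - 5) = (5 + 1)*((-45 + 9*(4 - 4)) - 5) = 6*((-45 + 9*0) - 5) = 6*((-45 + 0) - 5) = 6*(-45 - 5) = 6*(-50) = -300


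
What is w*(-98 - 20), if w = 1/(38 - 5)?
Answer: -118/33 ≈ -3.5758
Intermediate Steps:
w = 1/33 ≈ 0.030303
w*(-98 - 20) = (-98 - 20)/33 = (1/33)*(-118) = -118/33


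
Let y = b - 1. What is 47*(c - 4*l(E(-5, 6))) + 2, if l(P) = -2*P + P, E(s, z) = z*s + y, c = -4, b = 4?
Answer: -5262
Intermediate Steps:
y = 3 (y = 4 - 1 = 3)
E(s, z) = 3 + s*z (E(s, z) = z*s + 3 = s*z + 3 = 3 + s*z)
l(P) = -P
47*(c - 4*l(E(-5, 6))) + 2 = 47*(-4 - (-4)*(3 - 5*6)) + 2 = 47*(-4 - (-4)*(3 - 30)) + 2 = 47*(-4 - (-4)*(-27)) + 2 = 47*(-4 - 4*27) + 2 = 47*(-4 - 108) + 2 = 47*(-112) + 2 = -5264 + 2 = -5262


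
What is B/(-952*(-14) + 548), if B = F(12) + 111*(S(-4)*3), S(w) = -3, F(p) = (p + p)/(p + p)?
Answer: -499/6938 ≈ -0.071923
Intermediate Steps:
F(p) = 1 (F(p) = (2*p)/((2*p)) = (2*p)*(1/(2*p)) = 1)
B = -998 (B = 1 + 111*(-3*3) = 1 + 111*(-9) = 1 - 999 = -998)
B/(-952*(-14) + 548) = -998/(-952*(-14) + 548) = -998/(13328 + 548) = -998/13876 = -998*1/13876 = -499/6938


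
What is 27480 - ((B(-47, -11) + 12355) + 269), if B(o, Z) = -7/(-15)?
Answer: 222833/15 ≈ 14856.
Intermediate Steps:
B(o, Z) = 7/15 (B(o, Z) = -7*(-1/15) = 7/15)
27480 - ((B(-47, -11) + 12355) + 269) = 27480 - ((7/15 + 12355) + 269) = 27480 - (185332/15 + 269) = 27480 - 1*189367/15 = 27480 - 189367/15 = 222833/15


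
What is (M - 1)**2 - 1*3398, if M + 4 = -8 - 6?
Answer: -3037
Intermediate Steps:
M = -18 (M = -4 + (-8 - 6) = -4 - 14 = -18)
(M - 1)**2 - 1*3398 = (-18 - 1)**2 - 1*3398 = (-19)**2 - 3398 = 361 - 3398 = -3037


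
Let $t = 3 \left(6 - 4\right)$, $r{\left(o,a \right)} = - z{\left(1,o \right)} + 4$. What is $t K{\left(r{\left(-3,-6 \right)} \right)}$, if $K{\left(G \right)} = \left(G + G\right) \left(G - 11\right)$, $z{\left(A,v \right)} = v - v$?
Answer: $-336$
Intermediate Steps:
$z{\left(A,v \right)} = 0$
$r{\left(o,a \right)} = 4$ ($r{\left(o,a \right)} = \left(-1\right) 0 + 4 = 0 + 4 = 4$)
$t = 6$ ($t = 3 \cdot 2 = 6$)
$K{\left(G \right)} = 2 G \left(-11 + G\right)$
$t K{\left(r{\left(-3,-6 \right)} \right)} = 6 \cdot 2 \cdot 4 \left(-11 + 4\right) = 6 \cdot 2 \cdot 4 \left(-7\right) = 6 \left(-56\right) = -336$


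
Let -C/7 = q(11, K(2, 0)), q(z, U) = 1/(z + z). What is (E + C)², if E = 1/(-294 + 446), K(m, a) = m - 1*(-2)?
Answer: 271441/2795584 ≈ 0.097096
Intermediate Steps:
K(m, a) = 2 + m (K(m, a) = m + 2 = 2 + m)
q(z, U) = 1/(2*z)
C = -7/22 (C = -7/(2*11) = -7*1/22 = -7/22 ≈ -0.31818)
E = 1/152 ≈ 0.0065789
(E + C)² = (1/152 - 7/22)² = (-521/1672)² = 271441/2795584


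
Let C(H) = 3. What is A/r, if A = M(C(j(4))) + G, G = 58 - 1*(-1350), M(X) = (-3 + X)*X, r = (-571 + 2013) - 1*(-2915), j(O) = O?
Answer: 1408/4357 ≈ 0.32316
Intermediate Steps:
r = 4357 (r = 1442 + 2915 = 4357)
M(X) = X*(-3 + X)
G = 1408 (G = 58 + 1350 = 1408)
A = 1408 (A = 3*(-3 + 3) + 1408 = 3*0 + 1408 = 0 + 1408 = 1408)
A/r = 1408/4357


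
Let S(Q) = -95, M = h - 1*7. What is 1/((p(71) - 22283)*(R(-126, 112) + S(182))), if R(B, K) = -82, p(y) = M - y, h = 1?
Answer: 1/3957720 ≈ 2.5267e-7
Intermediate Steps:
M = -6 (M = 1 - 1*7 = 1 - 7 = -6)
p(y) = -6 - y
1/((p(71) - 22283)*(R(-126, 112) + S(182))) = 1/(((-6 - 1*71) - 22283)*(-82 - 95)) = 1/(((-6 - 71) - 22283)*(-177)) = 1/((-77 - 22283)*(-177)) = 1/(-22360*(-177)) = 1/3957720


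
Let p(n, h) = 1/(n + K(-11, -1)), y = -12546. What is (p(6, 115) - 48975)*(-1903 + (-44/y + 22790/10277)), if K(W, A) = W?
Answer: 697832220385468/7496235 ≈ 9.3091e+7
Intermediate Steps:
p(n, h) = 1/(-11 + n) (p(n, h) = 1/(n - 11) = 1/(-11 + n))
(p(6, 115) - 48975)*(-1903 + (-44/y + 22790/10277)) = (1/(-11 + 6) - 48975)*(-1903 + (-44/(-12546) + 22790/10277)) = (1/(-5) - 48975)*(-1903 + (-44*(-1/12546) + 22790*(1/10277))) = (-⅕ - 48975)*(-1903 + (22/6273 + 530/239)) = -244876*(-1903 + 3329948/1499247)/5 = -244876/5*(-2849737093/1499247) = 697832220385468/7496235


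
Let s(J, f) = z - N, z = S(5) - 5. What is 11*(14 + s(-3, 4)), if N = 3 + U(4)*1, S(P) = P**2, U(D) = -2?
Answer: 363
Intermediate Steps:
z = 20 (z = 5**2 - 5 = 25 - 5 = 20)
N = 1 (N = 3 - 2*1 = 3 - 2 = 1)
s(J, f) = 19 (s(J, f) = 20 - 1*1 = 20 - 1 = 19)
11*(14 + s(-3, 4)) = 11*(14 + 19) = 11*33 = 363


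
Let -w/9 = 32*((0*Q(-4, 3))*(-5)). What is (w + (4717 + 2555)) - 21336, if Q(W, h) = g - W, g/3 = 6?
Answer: -14064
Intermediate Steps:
g = 18 (g = 3*6 = 18)
Q(W, h) = 18 - W
w = 0 (w = -288*(0*(18 - 1*(-4)))*(-5) = -288*(0*(18 + 4))*(-5) = -288*(0*22)*(-5) = -288*0*(-5) = -288*0 = -9*0 = 0)
(w + (4717 + 2555)) - 21336 = (0 + (4717 + 2555)) - 21336 = (0 + 7272) - 21336 = 7272 - 21336 = -14064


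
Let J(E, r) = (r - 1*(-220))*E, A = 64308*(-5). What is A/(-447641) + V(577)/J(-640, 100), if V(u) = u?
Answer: 65593103143/91676876800 ≈ 0.71548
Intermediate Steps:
A = -321540
J(E, r) = E*(220 + r) (J(E, r) = (r + 220)*E = (220 + r)*E = E*(220 + r))
A/(-447641) + V(577)/J(-640, 100) = -321540/(-447641) + 577/((-640*(220 + 100))) = -321540*(-1/447641) + 577/((-640*320)) = 321540/447641 + 577/(-204800) = 321540/447641 + 577*(-1/204800) = 321540/447641 - 577/204800 = 65593103143/91676876800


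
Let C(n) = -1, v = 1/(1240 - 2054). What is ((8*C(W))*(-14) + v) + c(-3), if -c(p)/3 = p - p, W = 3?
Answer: 91167/814 ≈ 112.00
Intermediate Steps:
v = -1/814 (v = 1/(-814) = -1/814 ≈ -0.0012285)
c(p) = 0 (c(p) = -3*(p - p) = -3*0 = 0)
((8*C(W))*(-14) + v) + c(-3) = ((8*(-1))*(-14) - 1/814) + 0 = (-8*(-14) - 1/814) + 0 = (112 - 1/814) + 0 = 91167/814 + 0 = 91167/814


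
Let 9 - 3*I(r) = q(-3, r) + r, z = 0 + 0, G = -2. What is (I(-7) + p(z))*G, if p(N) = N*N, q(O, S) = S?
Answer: -46/3 ≈ -15.333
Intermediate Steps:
z = 0
p(N) = N²
I(r) = 3 - 2*r/3 (I(r) = 3 - (r + r)/3 = 3 - 2*r/3)
(I(-7) + p(z))*G = ((3 - ⅔*(-7)) + 0²)*(-2) = ((3 + 14/3) + 0)*(-2) = (23/3 + 0)*(-2) = (23/3)*(-2) = -46/3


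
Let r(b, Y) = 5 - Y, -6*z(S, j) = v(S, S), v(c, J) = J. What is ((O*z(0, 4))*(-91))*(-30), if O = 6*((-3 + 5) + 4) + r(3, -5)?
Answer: 0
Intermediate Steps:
z(S, j) = -S/6
O = 46 (O = 6*((-3 + 5) + 4) + (5 - 1*(-5)) = 6*(2 + 4) + (5 + 5) = 6*6 + 10 = 36 + 10 = 46)
((O*z(0, 4))*(-91))*(-30) = ((46*(-⅙*0))*(-91))*(-30) = ((46*0)*(-91))*(-30) = (0*(-91))*(-30) = 0*(-30) = 0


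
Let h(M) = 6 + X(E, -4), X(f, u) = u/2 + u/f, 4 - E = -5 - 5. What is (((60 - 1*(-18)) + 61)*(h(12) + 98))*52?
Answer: 5146336/7 ≈ 7.3519e+5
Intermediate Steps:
E = 14 (E = 4 - (-5 - 5) = 4 - 1*(-10) = 4 + 10 = 14)
X(f, u) = u/2 + u/f (X(f, u) = u*(½) + u/f = u/2 + u/f)
h(M) = 26/7 (h(M) = 6 + ((½)*(-4) - 4/14) = 6 + (-2 - 4*1/14) = 6 + (-2 - 2/7) = 6 - 16/7 = 26/7)
(((60 - 1*(-18)) + 61)*(h(12) + 98))*52 = (((60 - 1*(-18)) + 61)*(26/7 + 98))*52 = (((60 + 18) + 61)*(712/7))*52 = ((78 + 61)*(712/7))*52 = (139*(712/7))*52 = (98968/7)*52 = 5146336/7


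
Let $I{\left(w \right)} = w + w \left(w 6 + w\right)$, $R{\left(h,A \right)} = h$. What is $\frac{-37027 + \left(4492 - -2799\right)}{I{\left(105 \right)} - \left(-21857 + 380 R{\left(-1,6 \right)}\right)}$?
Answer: $- \frac{29736}{99517} \approx -0.2988$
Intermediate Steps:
$I{\left(w \right)} = w + 7 w^{2}$ ($I{\left(w \right)} = w + w \left(6 w + w\right) = w + w 7 w = w + 7 w^{2}$)
$\frac{-37027 + \left(4492 - -2799\right)}{I{\left(105 \right)} - \left(-21857 + 380 R{\left(-1,6 \right)}\right)} = \frac{-37027 + \left(4492 - -2799\right)}{105 \left(1 + 7 \cdot 105\right) - -22237} = \frac{-37027 + \left(4492 + 2799\right)}{105 \left(1 + 735\right) + \left(380 + 21857\right)} = \frac{-37027 + 7291}{105 \cdot 736 + 22237} = - \frac{29736}{77280 + 22237} = - \frac{29736}{99517}$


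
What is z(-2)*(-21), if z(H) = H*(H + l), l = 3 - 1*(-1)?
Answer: 84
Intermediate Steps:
l = 4 (l = 3 + 1 = 4)
z(H) = H*(4 + H) (z(H) = H*(H + 4) = H*(4 + H))
z(-2)*(-21) = -2*(4 - 2)*(-21) = -2*2*(-21) = -4*(-21) = 84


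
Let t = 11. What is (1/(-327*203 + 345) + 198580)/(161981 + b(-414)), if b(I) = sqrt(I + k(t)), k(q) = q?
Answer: 2124126323249299/1732642316835504 - 13113428879*I*sqrt(403)/1732642316835504 ≈ 1.2259 - 0.00015194*I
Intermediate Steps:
b(I) = sqrt(11 + I) (b(I) = sqrt(I + 11) = sqrt(11 + I))
(1/(-327*203 + 345) + 198580)/(161981 + b(-414)) = (1/(-327*203 + 345) + 198580)/(161981 + sqrt(11 - 414)) = (1/(-66381 + 345) + 198580)/(161981 + sqrt(-403)) = (1/(-66036) + 198580)/(161981 + I*sqrt(403)) = (-1/66036 + 198580)/(161981 + I*sqrt(403)) = 13113428879/(66036*(161981 + I*sqrt(403)))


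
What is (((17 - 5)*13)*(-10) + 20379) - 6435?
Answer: 12384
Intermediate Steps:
(((17 - 5)*13)*(-10) + 20379) - 6435 = ((12*13)*(-10) + 20379) - 6435 = (156*(-10) + 20379) - 6435 = (-1560 + 20379) - 6435 = 18819 - 6435 = 12384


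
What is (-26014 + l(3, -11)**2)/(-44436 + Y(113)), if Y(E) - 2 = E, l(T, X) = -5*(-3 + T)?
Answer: 26014/44321 ≈ 0.58695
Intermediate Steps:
l(T, X) = 15 - 5*T
Y(E) = 2 + E
(-26014 + l(3, -11)**2)/(-44436 + Y(113)) = (-26014 + (15 - 5*3)**2)/(-44436 + (2 + 113)) = (-26014 + (15 - 15)**2)/(-44436 + 115) = (-26014 + 0**2)/(-44321) = (-26014 + 0)*(-1/44321) = -26014*(-1/44321) = 26014/44321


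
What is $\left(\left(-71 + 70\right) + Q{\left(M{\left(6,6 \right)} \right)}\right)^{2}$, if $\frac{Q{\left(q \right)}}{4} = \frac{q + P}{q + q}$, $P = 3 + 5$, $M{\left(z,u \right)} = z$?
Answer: $\frac{121}{9} \approx 13.444$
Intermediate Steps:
$P = 8$
$Q{\left(q \right)} = \frac{2 \left(8 + q\right)}{q}$ ($Q{\left(q \right)} = 4 \frac{q + 8}{q + q} = 4 \frac{8 + q}{2 q} = \frac{2 \left(8 + q\right)}{q}$)
$\left(\left(-71 + 70\right) + Q{\left(M{\left(6,6 \right)} \right)}\right)^{2} = \left(\left(-71 + 70\right) + \left(2 + \frac{16}{6}\right)\right)^{2} = \left(-1 + \left(2 + 16 \cdot \frac{1}{6}\right)\right)^{2} = \left(-1 + \left(2 + \frac{8}{3}\right)\right)^{2} = \left(-1 + \frac{14}{3}\right)^{2} = \left(\frac{11}{3}\right)^{2} = \frac{121}{9}$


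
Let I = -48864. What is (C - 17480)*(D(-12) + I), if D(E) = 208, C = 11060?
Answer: 312371520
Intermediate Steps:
(C - 17480)*(D(-12) + I) = (11060 - 17480)*(208 - 48864) = -6420*(-48656) = 312371520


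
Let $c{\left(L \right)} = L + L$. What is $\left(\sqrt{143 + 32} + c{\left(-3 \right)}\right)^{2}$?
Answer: $211 - 60 \sqrt{7} \approx 52.255$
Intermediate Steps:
$c{\left(L \right)} = 2 L$
$\left(\sqrt{143 + 32} + c{\left(-3 \right)}\right)^{2} = \left(\sqrt{143 + 32} + 2 \left(-3\right)\right)^{2} = \left(\sqrt{175} - 6\right)^{2} = \left(5 \sqrt{7} - 6\right)^{2} = \left(-6 + 5 \sqrt{7}\right)^{2}$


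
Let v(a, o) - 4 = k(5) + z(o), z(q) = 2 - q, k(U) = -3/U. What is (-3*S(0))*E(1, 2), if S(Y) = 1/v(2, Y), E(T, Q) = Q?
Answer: -10/9 ≈ -1.1111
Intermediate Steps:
v(a, o) = 27/5 - o (v(a, o) = 4 + (-3/5 + (2 - o)) = 4 + (7/5 - o) = 27/5 - o)
S(Y) = 1/(27/5 - Y)
(-3*S(0))*E(1, 2) = -(-15)/(-27 + 5*0)*2 = -(-15)/(-27 + 0)*2 = -(-15)/(-27)*2 = -(-15)*(-1)/27*2 = -3*5/27*2 = -5/9*2 = -10/9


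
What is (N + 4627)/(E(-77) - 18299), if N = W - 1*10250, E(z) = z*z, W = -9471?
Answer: 7547/6185 ≈ 1.2202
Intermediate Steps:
E(z) = z²
N = -19721 (N = -9471 - 1*10250 = -9471 - 10250 = -19721)
(N + 4627)/(E(-77) - 18299) = (-19721 + 4627)/((-77)² - 18299) = -15094/(5929 - 18299) = -15094/(-12370) = -15094*(-1/12370) = 7547/6185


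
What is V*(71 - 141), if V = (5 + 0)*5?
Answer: -1750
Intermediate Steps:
V = 25 (V = 5*5 = 25)
V*(71 - 141) = 25*(71 - 141) = 25*(-70) = -1750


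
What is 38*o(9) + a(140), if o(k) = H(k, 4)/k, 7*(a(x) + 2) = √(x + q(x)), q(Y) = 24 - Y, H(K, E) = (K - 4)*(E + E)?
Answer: 1502/9 + 2*√6/7 ≈ 167.59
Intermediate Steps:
H(K, E) = 2*E*(-4 + K) (H(K, E) = (-4 + K)*(2*E) = 2*E*(-4 + K))
a(x) = -2 + 2*√6/7 (a(x) = -2 + √(x + (24 - x))/7 = -2 + √24/7 = -2 + (2*√6)/7 = -2 + 2*√6/7)
o(k) = (-32 + 8*k)/k (o(k) = (2*4*(-4 + k))/k = (-32 + 8*k)/k)
38*o(9) + a(140) = 38*(8 - 32/9) + (-2 + 2*√6/7) = 38*(40/9) + (-2 + 2*√6/7) = 1520/9 + (-2 + 2*√6/7) = 1502/9 + 2*√6/7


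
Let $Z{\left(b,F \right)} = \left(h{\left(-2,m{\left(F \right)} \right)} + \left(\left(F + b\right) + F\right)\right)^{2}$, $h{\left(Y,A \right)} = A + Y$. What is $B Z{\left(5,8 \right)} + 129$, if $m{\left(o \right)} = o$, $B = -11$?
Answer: $-7890$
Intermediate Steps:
$Z{\left(b,F \right)} = \left(-2 + b + 3 F\right)^{2}$ ($Z{\left(b,F \right)} = \left(\left(F - 2\right) + \left(\left(F + b\right) + F\right)\right)^{2} = \left(\left(-2 + F\right) + \left(b + 2 F\right)\right)^{2} = \left(-2 + b + 3 F\right)^{2}$)
$B Z{\left(5,8 \right)} + 129 = - 11 \left(-2 + 5 + 3 \cdot 8\right)^{2} + 129 = - 11 \left(-2 + 5 + 24\right)^{2} + 129 = - 11 \cdot 27^{2} + 129 = \left(-11\right) 729 + 129 = -8019 + 129 = -7890$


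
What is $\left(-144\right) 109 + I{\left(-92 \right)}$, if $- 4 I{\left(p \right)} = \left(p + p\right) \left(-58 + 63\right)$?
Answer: $-15466$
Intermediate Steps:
$I{\left(p \right)} = - \frac{5 p}{2}$ ($I{\left(p \right)} = - \frac{\left(p + p\right) \left(-58 + 63\right)}{4} = - \frac{2 p 5}{4} = - \frac{10 p}{4} = - \frac{5 p}{2}$)
$\left(-144\right) 109 + I{\left(-92 \right)} = \left(-144\right) 109 - -230 = -15696 + 230 = -15466$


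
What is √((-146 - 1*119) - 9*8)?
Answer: I*√337 ≈ 18.358*I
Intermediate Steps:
√((-146 - 1*119) - 9*8) = √((-146 - 119) - 72) = √(-265 - 72) = √(-337) = I*√337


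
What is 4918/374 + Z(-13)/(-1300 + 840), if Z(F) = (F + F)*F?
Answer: 533967/43010 ≈ 12.415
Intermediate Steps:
Z(F) = 2*F**2 (Z(F) = (2*F)*F = 2*F**2)
4918/374 + Z(-13)/(-1300 + 840) = 4918/374 + (2*(-13)**2)/(-1300 + 840) = 4918*(1/374) + (2*169)/(-460) = 2459/187 + 338*(-1/460) = 2459/187 - 169/230 = 533967/43010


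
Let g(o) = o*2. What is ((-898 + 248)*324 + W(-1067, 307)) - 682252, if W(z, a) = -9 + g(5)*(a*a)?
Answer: 49629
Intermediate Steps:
g(o) = 2*o
W(z, a) = -9 + 10*a² (W(z, a) = -9 + (2*5)*(a*a) = -9 + 10*a²)
((-898 + 248)*324 + W(-1067, 307)) - 682252 = ((-898 + 248)*324 + (-9 + 10*307²)) - 682252 = (-650*324 + (-9 + 10*94249)) - 682252 = (-210600 + (-9 + 942490)) - 682252 = (-210600 + 942481) - 682252 = 731881 - 682252 = 49629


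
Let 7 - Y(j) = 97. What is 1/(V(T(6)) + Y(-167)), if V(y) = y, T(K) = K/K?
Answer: -1/89 ≈ -0.011236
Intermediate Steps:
T(K) = 1
Y(j) = -90 (Y(j) = 7 - 1*97 = 7 - 97 = -90)
1/(V(T(6)) + Y(-167)) = 1/(1 - 90) = 1/(-89) = -1/89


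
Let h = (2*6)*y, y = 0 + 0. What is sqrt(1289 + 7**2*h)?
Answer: sqrt(1289) ≈ 35.903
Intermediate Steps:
y = 0
h = 0 (h = (2*6)*0 = 12*0 = 0)
sqrt(1289 + 7**2*h) = sqrt(1289 + 7**2*0) = sqrt(1289 + 49*0) = sqrt(1289 + 0) = sqrt(1289)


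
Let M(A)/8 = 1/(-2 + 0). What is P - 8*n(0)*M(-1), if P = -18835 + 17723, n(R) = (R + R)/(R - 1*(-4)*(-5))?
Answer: -1112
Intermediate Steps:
M(A) = -4 (M(A) = 8/(-2 + 0) = 8/(-2) = 8*(-½) = -4)
n(R) = 2*R/(-20 + R) (n(R) = (2*R)/(R + 4*(-5)) = (2*R)/(R - 20) = (2*R)/(-20 + R) = 2*R/(-20 + R))
P = -1112
P - 8*n(0)*M(-1) = -1112 - 8*(2*0/(-20 + 0))*(-4) = -1112 - 8*(2*0/(-20))*(-4) = -1112 - 8*(2*0*(-1/20))*(-4) = -1112 - 8*0*(-4) = -1112 - 0*(-4) = -1112 - 1*0 = -1112 + 0 = -1112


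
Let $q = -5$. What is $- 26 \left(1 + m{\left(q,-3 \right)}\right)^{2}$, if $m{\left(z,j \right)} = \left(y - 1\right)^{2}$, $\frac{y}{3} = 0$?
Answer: $-104$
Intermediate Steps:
$y = 0$ ($y = 3 \cdot 0 = 0$)
$m{\left(z,j \right)} = 1$ ($m{\left(z,j \right)} = \left(0 - 1\right)^{2} = \left(-1\right)^{2} = 1$)
$- 26 \left(1 + m{\left(q,-3 \right)}\right)^{2} = - 26 \left(1 + 1\right)^{2} = - 26 \cdot 2^{2} = \left(-26\right) 4 = -104$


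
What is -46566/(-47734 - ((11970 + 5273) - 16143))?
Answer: 2587/2713 ≈ 0.95356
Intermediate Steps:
-46566/(-47734 - ((11970 + 5273) - 16143)) = -46566/(-47734 - (17243 - 16143)) = -46566/(-47734 - 1*1100) = -46566/(-47734 - 1100) = -46566/(-48834) = -46566*(-1/48834) = 2587/2713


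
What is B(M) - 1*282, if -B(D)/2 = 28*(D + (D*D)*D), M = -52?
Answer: 7876678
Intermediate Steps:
B(D) = -56*D - 56*D³ (B(D) = -56*(D + (D*D)*D) = -56*(D + D²*D) = -56*(D + D³) = -2*(28*D + 28*D³) = -56*D - 56*D³)
B(M) - 1*282 = -56*(-52)*(1 + (-52)²) - 1*282 = -56*(-52)*(1 + 2704) - 282 = -56*(-52)*2705 - 282 = 7876960 - 282 = 7876678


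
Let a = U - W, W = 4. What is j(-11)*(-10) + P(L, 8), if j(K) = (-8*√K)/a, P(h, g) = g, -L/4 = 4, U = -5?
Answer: 8 - 80*I*√11/9 ≈ 8.0 - 29.481*I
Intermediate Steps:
L = -16 (L = -4*4 = -16)
a = -9 (a = -5 - 1*4 = -5 - 4 = -9)
j(K) = 8*√K/9 (j(K) = -8*√K/(-9) = -8*√K*(-⅑) = 8*√K/9)
j(-11)*(-10) + P(L, 8) = (8*√(-11)/9)*(-10) + 8 = (8*(I*√11)/9)*(-10) + 8 = (8*I*√11/9)*(-10) + 8 = -80*I*√11/9 + 8 = 8 - 80*I*√11/9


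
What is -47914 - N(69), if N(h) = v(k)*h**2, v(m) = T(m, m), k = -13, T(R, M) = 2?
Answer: -57436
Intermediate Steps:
v(m) = 2
N(h) = 2*h**2
-47914 - N(69) = -47914 - 2*69**2 = -47914 - 2*4761 = -47914 - 1*9522 = -47914 - 9522 = -57436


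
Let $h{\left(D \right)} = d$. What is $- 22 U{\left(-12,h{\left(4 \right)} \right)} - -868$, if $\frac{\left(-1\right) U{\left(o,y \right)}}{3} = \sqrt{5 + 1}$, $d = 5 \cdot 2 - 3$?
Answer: $868 + 66 \sqrt{6} \approx 1029.7$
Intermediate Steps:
$d = 7$ ($d = 10 - 3 = 7$)
$h{\left(D \right)} = 7$
$U{\left(o,y \right)} = - 3 \sqrt{6}$ ($U{\left(o,y \right)} = - 3 \sqrt{5 + 1} = - 3 \sqrt{6}$)
$- 22 U{\left(-12,h{\left(4 \right)} \right)} - -868 = - 22 \left(- 3 \sqrt{6}\right) - -868 = 66 \sqrt{6} + 868 = 868 + 66 \sqrt{6}$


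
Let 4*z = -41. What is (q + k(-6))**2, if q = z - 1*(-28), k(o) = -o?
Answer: 9025/16 ≈ 564.06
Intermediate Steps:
z = -41/4 (z = (1/4)*(-41) = -41/4 ≈ -10.250)
q = 71/4 (q = -41/4 - 1*(-28) = -41/4 + 28 = 71/4 ≈ 17.750)
(q + k(-6))**2 = (71/4 - 1*(-6))**2 = (71/4 + 6)**2 = (95/4)**2 = 9025/16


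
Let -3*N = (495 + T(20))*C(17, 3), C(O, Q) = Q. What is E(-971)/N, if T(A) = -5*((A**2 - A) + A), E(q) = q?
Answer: -971/1505 ≈ -0.64518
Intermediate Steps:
T(A) = -5*A**2
N = 1505 (N = -(495 - 5*20**2)*3/3 = -(495 - 5*400)*3/3 = -(495 - 2000)*3/3 = -(-1505)*3/3 = -1/3*(-4515) = 1505)
E(-971)/N = -971/1505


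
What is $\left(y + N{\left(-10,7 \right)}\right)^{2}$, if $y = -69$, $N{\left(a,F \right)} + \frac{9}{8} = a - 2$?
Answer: $\frac{431649}{64} \approx 6744.5$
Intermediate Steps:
$N{\left(a,F \right)} = - \frac{25}{8} + a$ ($N{\left(a,F \right)} = - \frac{9}{8} + \left(a - 2\right) = - \frac{9}{8} + \left(-2 + a\right) = - \frac{25}{8} + a$)
$\left(y + N{\left(-10,7 \right)}\right)^{2} = \left(-69 - \frac{105}{8}\right)^{2} = \left(- \frac{657}{8}\right)^{2} = \frac{431649}{64}$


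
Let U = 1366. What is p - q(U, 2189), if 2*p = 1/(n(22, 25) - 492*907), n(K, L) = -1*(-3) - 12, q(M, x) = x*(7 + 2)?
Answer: -17583260707/892506 ≈ -19701.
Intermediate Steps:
q(M, x) = 9*x (q(M, x) = x*9 = 9*x)
n(K, L) = -9 (n(K, L) = 3 - 12 = -9)
p = -1/892506 (p = 1/(2*(-9 - 492*907)) = 1/(2*(-9 - 446244)) = (1/2)/(-446253) = (1/2)*(-1/446253) = -1/892506 ≈ -1.1204e-6)
p - q(U, 2189) = -1/892506 - 9*2189 = -1/892506 - 1*19701 = -1/892506 - 19701 = -17583260707/892506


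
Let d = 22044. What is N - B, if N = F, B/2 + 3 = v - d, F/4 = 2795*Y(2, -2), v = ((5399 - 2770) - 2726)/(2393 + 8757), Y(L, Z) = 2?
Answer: 370481147/5575 ≈ 66454.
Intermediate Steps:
v = -97/11150 (v = (2629 - 2726)/11150 = -97*1/11150 = -97/11150 ≈ -0.0086996)
F = 22360 (F = 4*(2795*2) = 4*5590 = 22360)
B = -245824147/5575 (B = -6 + 2*(-97/11150 - 1*22044) = -6 + 2*(-97/11150 - 22044) = -6 + 2*(-245790697/11150) = -6 - 245790697/5575 = -245824147/5575 ≈ -44094.)
N = 22360
N - B = 22360 - 1*(-245824147/5575) = 22360 + 245824147/5575 = 370481147/5575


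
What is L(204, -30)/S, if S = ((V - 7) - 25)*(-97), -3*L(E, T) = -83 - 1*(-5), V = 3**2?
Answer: 26/2231 ≈ 0.011654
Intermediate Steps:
V = 9
L(E, T) = 26 (L(E, T) = -(-83 - 1*(-5))/3 = -(-83 + 5)/3 = -1/3*(-78) = 26)
S = 2231 (S = ((9 - 7) - 25)*(-97) = (2 - 25)*(-97) = -23*(-97) = 2231)
L(204, -30)/S = 26/2231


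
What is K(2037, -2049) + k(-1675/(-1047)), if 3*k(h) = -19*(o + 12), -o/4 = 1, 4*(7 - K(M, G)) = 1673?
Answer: -5543/12 ≈ -461.92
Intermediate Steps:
K(M, G) = -1645/4 (K(M, G) = 7 - ¼*1673 = 7 - 1673/4 = -1645/4)
o = -4 (o = -4*1 = -4)
k(h) = -152/3 (k(h) = (-19*(-4 + 12))/3 = (-19*8)/3 = (⅓)*(-152) = -152/3)
K(2037, -2049) + k(-1675/(-1047)) = -1645/4 - 152/3 = -5543/12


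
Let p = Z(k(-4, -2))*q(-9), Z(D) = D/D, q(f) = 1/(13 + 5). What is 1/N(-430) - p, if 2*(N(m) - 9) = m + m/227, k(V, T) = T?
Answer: -17021/281862 ≈ -0.060388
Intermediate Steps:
q(f) = 1/18
N(m) = 9 + 114*m/227 (N(m) = 9 + (m + m/227)/2 = 9 + (228*m/227)/2 = 9 + 114*m/227)
Z(D) = 1
p = 1/18 (p = 1*(1/18) = 1/18 ≈ 0.055556)
1/N(-430) - p = 1/(9 + (114/227)*(-430)) - 1*1/18 = 1/(9 - 49020/227) - 1/18 = 1/(-46977/227) - 1/18 = -227/46977 - 1/18 = -17021/281862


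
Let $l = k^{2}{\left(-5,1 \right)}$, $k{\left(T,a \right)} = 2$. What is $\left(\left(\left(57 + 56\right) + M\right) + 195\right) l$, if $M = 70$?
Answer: $1512$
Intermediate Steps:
$l = 4$ ($l = 2^{2} = 4$)
$\left(\left(\left(57 + 56\right) + M\right) + 195\right) l = \left(\left(\left(57 + 56\right) + 70\right) + 195\right) 4 = \left(\left(113 + 70\right) + 195\right) 4 = \left(183 + 195\right) 4 = 378 \cdot 4 = 1512$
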